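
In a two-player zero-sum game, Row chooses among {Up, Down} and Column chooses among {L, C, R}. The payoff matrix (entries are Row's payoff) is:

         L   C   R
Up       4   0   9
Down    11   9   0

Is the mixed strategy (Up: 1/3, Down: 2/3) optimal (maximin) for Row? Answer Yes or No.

No

Against L this mix gives (1/3)·4 + (2/3)·11 = 26/3.
Against C this mix gives (1/3)·0 + (2/3)·9 = 6.
Against R this mix gives (1/3)·9 + (2/3)·0 = 3.
Column will play R, holding Row to 3. Shifting weight toward the row that does better against R would raise this floor (the equalizing mix achieves 9/2 against both R and C), so the proposed strategy is not optimal.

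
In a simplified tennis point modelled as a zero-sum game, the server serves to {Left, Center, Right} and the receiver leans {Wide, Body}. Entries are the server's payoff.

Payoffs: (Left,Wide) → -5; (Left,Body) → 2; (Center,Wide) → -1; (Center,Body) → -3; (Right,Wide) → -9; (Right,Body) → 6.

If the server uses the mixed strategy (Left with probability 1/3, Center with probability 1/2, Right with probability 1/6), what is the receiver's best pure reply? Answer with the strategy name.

Wide

If the receiver plays Wide, the server's expected payoff is (1/3)·(-5) + (1/2)·(-1) + (1/6)·(-9) = -11/3.
If the receiver plays Body, the server's expected payoff is (1/3)·2 + (1/2)·(-3) + (1/6)·6 = 1/6.
The receiver minimizes the server's payoff; the smallest is -11/3, so the best response is Wide.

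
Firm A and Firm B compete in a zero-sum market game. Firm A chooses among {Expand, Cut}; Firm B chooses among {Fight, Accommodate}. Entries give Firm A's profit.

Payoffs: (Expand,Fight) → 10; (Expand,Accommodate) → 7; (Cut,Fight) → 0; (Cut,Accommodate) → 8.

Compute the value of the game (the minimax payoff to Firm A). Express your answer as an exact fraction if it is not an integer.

80/11

Row minima: Expand → 7, Cut → 0; maximin = 7.
Column maxima: Fight → 10, Accommodate → 8; minimax = 8.
7 ≠ 8, so there is no saddle point; optimal play is mixed.
Let Firm A play Expand with probability p. Expected payoff against Fight: 10p + 0(1−p) = 10p; against Accommodate: 7p + 8(1−p) = −p + 8.
Setting these equal: 10p = −p + 8 ⇒ 11p = 8 ⇒ p = 8/11, and the value is (10)·(8/11) = 80/11.
For Firm B: with q = P(Fight), equating Expand's and Cut's payoffs gives 3q + 7 = −8q + 8 ⇒ q = 1/11.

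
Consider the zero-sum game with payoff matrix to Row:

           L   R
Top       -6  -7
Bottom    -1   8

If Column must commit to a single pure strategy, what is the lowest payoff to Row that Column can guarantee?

-1

Column maxima: L → -1, R → 8.
The smallest of these is -1.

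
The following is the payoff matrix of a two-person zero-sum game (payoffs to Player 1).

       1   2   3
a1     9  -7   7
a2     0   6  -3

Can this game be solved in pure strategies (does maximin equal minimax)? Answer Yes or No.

Row minima: a1 → -7, a2 → -3; maximin = -3.
Column maxima: 1 → 9, 2 → 6, 3 → 7; minimax = 6.
-3 ≠ 6, so no pure-strategy equilibrium exists.

No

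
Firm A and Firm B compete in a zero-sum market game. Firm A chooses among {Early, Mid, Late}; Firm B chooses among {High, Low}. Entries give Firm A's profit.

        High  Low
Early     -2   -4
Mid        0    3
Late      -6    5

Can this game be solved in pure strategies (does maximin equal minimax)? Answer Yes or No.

Row minima: Early → -4, Mid → 0, Late → -6; maximin = 0.
Column maxima: High → 0, Low → 5; minimax = 0.
maximin = minimax = 0, so a saddle point exists.

Yes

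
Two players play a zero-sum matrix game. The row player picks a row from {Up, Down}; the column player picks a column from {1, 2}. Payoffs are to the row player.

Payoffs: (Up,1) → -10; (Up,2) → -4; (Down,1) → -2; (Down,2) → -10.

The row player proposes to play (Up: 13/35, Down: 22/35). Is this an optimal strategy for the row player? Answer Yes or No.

No

Against 1 this mix gives (13/35)·(-10) + (22/35)·(-2) = -174/35.
Against 2 this mix gives (13/35)·(-4) + (22/35)·(-10) = -272/35.
The column player will play 2, holding the row player to -272/35. Shifting weight toward the row that does better against 2 would raise this floor (the equalizing mix achieves -46/7 against both 2 and 1), so the proposed strategy is not optimal.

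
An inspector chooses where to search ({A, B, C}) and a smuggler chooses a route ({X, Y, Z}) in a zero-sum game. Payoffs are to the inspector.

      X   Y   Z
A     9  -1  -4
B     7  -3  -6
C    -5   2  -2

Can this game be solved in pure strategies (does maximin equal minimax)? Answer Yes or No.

Row minima: A → -4, B → -6, C → -5; maximin = -4.
Column maxima: X → 9, Y → 2, Z → -2; minimax = -2.
-4 ≠ -2, so no pure-strategy equilibrium exists.

No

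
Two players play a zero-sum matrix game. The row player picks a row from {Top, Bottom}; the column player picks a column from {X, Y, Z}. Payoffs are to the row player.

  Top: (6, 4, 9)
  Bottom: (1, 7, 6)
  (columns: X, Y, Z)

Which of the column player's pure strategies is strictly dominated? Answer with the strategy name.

Z

X holds the row player's payoff strictly below Z in every row: 6 < 9, 1 < 6.
So Z is strictly dominated for the column player.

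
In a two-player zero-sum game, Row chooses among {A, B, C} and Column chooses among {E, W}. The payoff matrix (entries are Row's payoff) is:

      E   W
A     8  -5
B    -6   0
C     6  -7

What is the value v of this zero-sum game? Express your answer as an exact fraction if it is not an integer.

-30/19

Row minima: A → -5, B → -6, C → -7; maximin = -5.
Column maxima: E → 8, W → 0; minimax = 0.
-5 ≠ 0, so there is no saddle point; optimal play is mixed.
C is strictly dominated by A, so Row never plays it.
On the remaining 2×2 (A, B vs E, W):
Let Row play A with probability p. Expected payoff against E: 8p + (-6)(1−p) = 14p − 6; against W: (-5)p + 0(1−p) = −5p.
Setting these equal: 14p − 6 = −5p ⇒ 19p = 6 ⇒ p = 6/19, and the value is (14)·(6/19) − 6 = -30/19.
For Column: with q = P(E), equating A's and B's payoffs gives 13q − 5 = −6q ⇒ q = 5/19.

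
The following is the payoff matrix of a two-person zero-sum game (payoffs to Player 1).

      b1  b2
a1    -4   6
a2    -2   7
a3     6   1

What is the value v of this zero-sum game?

Row minima: a1 → -4, a2 → -2, a3 → 1; maximin = 1.
Column maxima: b1 → 6, b2 → 7; minimax = 6.
1 ≠ 6, so there is no saddle point; optimal play is mixed.
a1 is strictly dominated by a2, so Player 1 never plays it.
On the remaining 2×2 (a2, a3 vs b1, b2):
Let Player 1 play a2 with probability p. Expected payoff against b1: (-2)p + 6(1−p) = −8p + 6; against b2: 7p + 1(1−p) = 6p + 1.
Setting these equal: −8p + 6 = 6p + 1 ⇒ −14p = -5 ⇒ p = 5/14, and the value is (-8)·(5/14) + 6 = 22/7.
For Player 2: with q = P(b1), equating a2's and a3's payoffs gives −9q + 7 = 5q + 1 ⇒ q = 3/7.

22/7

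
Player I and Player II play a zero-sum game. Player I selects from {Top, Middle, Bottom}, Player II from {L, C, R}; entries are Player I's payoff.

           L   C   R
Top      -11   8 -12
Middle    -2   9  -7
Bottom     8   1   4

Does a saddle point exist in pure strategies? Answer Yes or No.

No

Row minima: Top → -12, Middle → -7, Bottom → 1; maximin = 1.
Column maxima: L → 8, C → 9, R → 4; minimax = 4.
1 ≠ 4, so no pure-strategy equilibrium exists.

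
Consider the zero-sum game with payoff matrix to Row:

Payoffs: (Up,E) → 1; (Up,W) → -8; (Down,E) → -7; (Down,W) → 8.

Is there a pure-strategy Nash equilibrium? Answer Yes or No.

Row minima: Up → -8, Down → -7; maximin = -7.
Column maxima: E → 1, W → 8; minimax = 1.
-7 ≠ 1, so no pure-strategy equilibrium exists.

No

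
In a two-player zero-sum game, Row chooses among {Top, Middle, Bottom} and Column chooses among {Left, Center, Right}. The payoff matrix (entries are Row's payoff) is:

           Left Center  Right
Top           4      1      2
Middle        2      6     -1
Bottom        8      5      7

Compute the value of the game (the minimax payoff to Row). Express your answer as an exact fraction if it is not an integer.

47/9

Row minima: Top → 1, Middle → -1, Bottom → 5; maximin = 5.
Column maxima: Left → 8, Center → 6, Right → 7; minimax = 6.
5 ≠ 6, so there is no saddle point; optimal play is mixed.
Top is strictly dominated by Bottom, so Row never plays it.
Left is strictly dominated by Right (it gives Row strictly more in every row), so Column never plays it.
On the remaining 2×2 (Middle, Bottom vs Center, Right):
Let Row play Middle with probability p. Expected payoff against Center: 6p + 5(1−p) = p + 5; against Right: (-1)p + 7(1−p) = −8p + 7.
Setting these equal: p + 5 = −8p + 7 ⇒ 9p = 2 ⇒ p = 2/9, and the value is (1)·(2/9) + 5 = 47/9.
For Column: with q = P(Center), equating Middle's and Bottom's payoffs gives 7q − 1 = −2q + 7 ⇒ q = 8/9.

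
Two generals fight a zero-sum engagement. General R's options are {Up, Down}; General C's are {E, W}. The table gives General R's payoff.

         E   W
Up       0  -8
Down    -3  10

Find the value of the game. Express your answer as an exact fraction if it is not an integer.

Row minima: Up → -8, Down → -3; maximin = -3.
Column maxima: E → 0, W → 10; minimax = 0.
-3 ≠ 0, so there is no saddle point; optimal play is mixed.
Let General R play Up with probability p. Expected payoff against E: 0p + (-3)(1−p) = 3p − 3; against W: (-8)p + 10(1−p) = −18p + 10.
Setting these equal: 3p − 3 = −18p + 10 ⇒ 21p = 13 ⇒ p = 13/21, and the value is (3)·(13/21) − 3 = -8/7.
For General C: with q = P(E), equating Up's and Down's payoffs gives 8q − 8 = −13q + 10 ⇒ q = 6/7.

-8/7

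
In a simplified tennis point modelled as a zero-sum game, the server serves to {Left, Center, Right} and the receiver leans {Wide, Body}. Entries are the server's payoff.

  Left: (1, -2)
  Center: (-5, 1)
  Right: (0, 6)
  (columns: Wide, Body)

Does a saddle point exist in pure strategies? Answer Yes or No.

Row minima: Left → -2, Center → -5, Right → 0; maximin = 0.
Column maxima: Wide → 1, Body → 6; minimax = 1.
0 ≠ 1, so no pure-strategy equilibrium exists.

No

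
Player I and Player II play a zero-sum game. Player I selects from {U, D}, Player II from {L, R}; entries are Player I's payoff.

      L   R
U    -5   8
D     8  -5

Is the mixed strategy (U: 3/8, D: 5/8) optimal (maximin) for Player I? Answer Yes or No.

Against L this mix gives (3/8)·(-5) + (5/8)·8 = 25/8.
Against R this mix gives (3/8)·8 + (5/8)·(-5) = -1/8.
Player II will play R, holding Player I to -1/8. Shifting weight toward the row that does better against R would raise this floor (the equalizing mix achieves 3/2 against both R and L), so the proposed strategy is not optimal.

No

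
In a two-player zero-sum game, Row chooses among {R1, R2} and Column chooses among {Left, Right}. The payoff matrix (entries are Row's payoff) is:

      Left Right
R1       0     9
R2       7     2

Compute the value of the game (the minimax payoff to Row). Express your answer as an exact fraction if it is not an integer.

9/2

Row minima: R1 → 0, R2 → 2; maximin = 2.
Column maxima: Left → 7, Right → 9; minimax = 7.
2 ≠ 7, so there is no saddle point; optimal play is mixed.
Let Row play R1 with probability p. Expected payoff against Left: 0p + 7(1−p) = −7p + 7; against Right: 9p + 2(1−p) = 7p + 2.
Setting these equal: −7p + 7 = 7p + 2 ⇒ −14p = -5 ⇒ p = 5/14, and the value is (-7)·(5/14) + 7 = 9/2.
For Column: with q = P(Left), equating R1's and R2's payoffs gives −9q + 9 = 5q + 2 ⇒ q = 1/2.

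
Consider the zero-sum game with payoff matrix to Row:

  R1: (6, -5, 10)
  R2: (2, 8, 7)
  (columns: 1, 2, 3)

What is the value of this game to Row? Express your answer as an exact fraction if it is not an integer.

Row minima: R1 → -5, R2 → 2; maximin = 2.
Column maxima: 1 → 6, 2 → 8, 3 → 10; minimax = 6.
2 ≠ 6, so there is no saddle point; optimal play is mixed.
3 is strictly dominated by 1 (it gives Row strictly more in every row), so Column never plays it.
On the remaining 2×2 (R1, R2 vs 1, 2):
Let Row play R1 with probability p. Expected payoff against 1: 6p + 2(1−p) = 4p + 2; against 2: (-5)p + 8(1−p) = −13p + 8.
Setting these equal: 4p + 2 = −13p + 8 ⇒ 17p = 6 ⇒ p = 6/17, and the value is (4)·(6/17) + 2 = 58/17.
For Column: with q = P(1), equating R1's and R2's payoffs gives 11q − 5 = −6q + 8 ⇒ q = 13/17.

58/17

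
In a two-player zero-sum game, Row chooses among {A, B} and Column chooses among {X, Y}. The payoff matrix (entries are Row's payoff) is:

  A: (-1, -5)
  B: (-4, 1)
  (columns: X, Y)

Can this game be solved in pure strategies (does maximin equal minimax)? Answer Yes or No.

No

Row minima: A → -5, B → -4; maximin = -4.
Column maxima: X → -1, Y → 1; minimax = -1.
-4 ≠ -1, so no pure-strategy equilibrium exists.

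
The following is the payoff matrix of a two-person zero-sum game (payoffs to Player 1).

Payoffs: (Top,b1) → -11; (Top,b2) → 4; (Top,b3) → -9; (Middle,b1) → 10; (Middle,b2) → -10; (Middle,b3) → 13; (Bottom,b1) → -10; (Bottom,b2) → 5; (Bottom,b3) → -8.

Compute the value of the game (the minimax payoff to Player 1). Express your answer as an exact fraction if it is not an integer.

Row minima: Top → -11, Middle → -10, Bottom → -10; maximin = -10.
Column maxima: b1 → 10, b2 → 5, b3 → 13; minimax = 5.
-10 ≠ 5, so there is no saddle point; optimal play is mixed.
Top is strictly dominated by Bottom, so Player 1 never plays it.
b3 is strictly dominated by b1 (it gives Player 1 strictly more in every row), so Player 2 never plays it.
On the remaining 2×2 (Middle, Bottom vs b1, b2):
Let Player 1 play Middle with probability p. Expected payoff against b1: 10p + (-10)(1−p) = 20p − 10; against b2: (-10)p + 5(1−p) = −15p + 5.
Setting these equal: 20p − 10 = −15p + 5 ⇒ 35p = 15 ⇒ p = 3/7, and the value is (20)·(3/7) − 10 = -10/7.
For Player 2: with q = P(b1), equating Middle's and Bottom's payoffs gives 20q − 10 = −15q + 5 ⇒ q = 3/7.

-10/7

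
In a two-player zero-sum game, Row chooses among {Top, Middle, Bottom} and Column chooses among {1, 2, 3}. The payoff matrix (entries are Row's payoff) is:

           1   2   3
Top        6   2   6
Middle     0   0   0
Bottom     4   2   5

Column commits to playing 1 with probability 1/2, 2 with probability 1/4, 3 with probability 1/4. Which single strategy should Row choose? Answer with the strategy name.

Top

Expected payoff of Top: (1/2)·6 + (1/4)·2 + (1/4)·6 = 5.
Expected payoff of Middle: (1/2)·0 + (1/4)·0 + (1/4)·0 = 0.
Expected payoff of Bottom: (1/2)·4 + (1/4)·2 + (1/4)·5 = 15/4.
The largest is 5, so Row's best response is Top.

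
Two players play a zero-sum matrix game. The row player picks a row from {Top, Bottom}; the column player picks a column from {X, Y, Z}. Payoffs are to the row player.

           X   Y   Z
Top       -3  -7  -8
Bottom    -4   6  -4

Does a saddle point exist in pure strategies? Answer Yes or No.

Yes

Row minima: Top → -8, Bottom → -4; maximin = -4.
Column maxima: X → -3, Y → 6, Z → -4; minimax = -4.
maximin = minimax = -4, so a saddle point exists.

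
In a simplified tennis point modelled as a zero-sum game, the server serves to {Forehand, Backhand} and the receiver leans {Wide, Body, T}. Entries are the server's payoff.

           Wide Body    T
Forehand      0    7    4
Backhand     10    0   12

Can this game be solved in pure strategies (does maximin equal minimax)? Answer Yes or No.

Row minima: Forehand → 0, Backhand → 0; maximin = 0.
Column maxima: Wide → 10, Body → 7, T → 12; minimax = 7.
0 ≠ 7, so no pure-strategy equilibrium exists.

No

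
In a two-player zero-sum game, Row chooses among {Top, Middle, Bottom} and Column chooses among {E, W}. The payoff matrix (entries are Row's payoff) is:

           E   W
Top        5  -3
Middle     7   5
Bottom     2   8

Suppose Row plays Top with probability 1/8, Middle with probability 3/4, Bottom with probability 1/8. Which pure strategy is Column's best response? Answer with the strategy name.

If Column plays E, Row's expected payoff is (1/8)·5 + (3/4)·7 + (1/8)·2 = 49/8.
If Column plays W, Row's expected payoff is (1/8)·(-3) + (3/4)·5 + (1/8)·8 = 35/8.
Column minimizes Row's payoff; the smallest is 35/8, so the best response is W.

W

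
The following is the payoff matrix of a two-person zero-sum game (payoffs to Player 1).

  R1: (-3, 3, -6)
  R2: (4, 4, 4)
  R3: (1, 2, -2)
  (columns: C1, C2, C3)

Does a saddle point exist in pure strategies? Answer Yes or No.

Row minima: R1 → -6, R2 → 4, R3 → -2; maximin = 4.
Column maxima: C1 → 4, C2 → 4, C3 → 4; minimax = 4.
maximin = minimax = 4, so a saddle point exists.

Yes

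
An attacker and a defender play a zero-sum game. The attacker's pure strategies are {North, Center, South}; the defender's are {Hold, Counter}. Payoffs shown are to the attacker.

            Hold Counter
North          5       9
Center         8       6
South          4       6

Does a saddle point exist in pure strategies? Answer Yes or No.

No

Row minima: North → 5, Center → 6, South → 4; maximin = 6.
Column maxima: Hold → 8, Counter → 9; minimax = 8.
6 ≠ 8, so no pure-strategy equilibrium exists.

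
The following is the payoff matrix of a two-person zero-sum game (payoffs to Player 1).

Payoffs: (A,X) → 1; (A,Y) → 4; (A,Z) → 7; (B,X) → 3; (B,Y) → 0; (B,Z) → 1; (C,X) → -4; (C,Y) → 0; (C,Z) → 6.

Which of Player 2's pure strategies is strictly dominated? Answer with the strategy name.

Z

Y holds Player 1's payoff strictly below Z in every row: 4 < 7, 0 < 1, 0 < 6.
So Z is strictly dominated for Player 2.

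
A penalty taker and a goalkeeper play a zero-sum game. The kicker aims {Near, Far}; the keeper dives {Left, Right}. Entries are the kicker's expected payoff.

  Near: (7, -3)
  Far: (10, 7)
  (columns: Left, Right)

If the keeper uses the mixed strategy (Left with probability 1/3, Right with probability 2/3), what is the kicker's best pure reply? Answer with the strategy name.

Far

Expected payoff of Near: (1/3)·7 + (2/3)·(-3) = 1/3.
Expected payoff of Far: (1/3)·10 + (2/3)·7 = 8.
The largest is 8, so the kicker's best response is Far.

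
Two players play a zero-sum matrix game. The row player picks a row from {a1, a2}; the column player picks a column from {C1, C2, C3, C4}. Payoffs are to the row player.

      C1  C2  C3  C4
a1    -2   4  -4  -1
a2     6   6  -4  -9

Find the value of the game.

Row minima: a1 → -4, a2 → -9; maximin = -4.
Column maxima: C1 → 6, C2 → 6, C3 → -4, C4 → -1; minimax = -4.
Since maximin = minimax = -4, there is a saddle point and the value is -4.

-4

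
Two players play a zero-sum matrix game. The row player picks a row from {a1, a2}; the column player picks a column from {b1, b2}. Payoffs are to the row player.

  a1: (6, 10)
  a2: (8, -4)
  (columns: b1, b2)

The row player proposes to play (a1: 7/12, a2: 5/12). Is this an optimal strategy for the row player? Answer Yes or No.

No

Against b1 this mix gives (7/12)·6 + (5/12)·8 = 41/6.
Against b2 this mix gives (7/12)·10 + (5/12)·(-4) = 25/6.
The column player will play b2, holding the row player to 25/6. Shifting weight toward the row that does better against b2 would raise this floor (the equalizing mix achieves 13/2 against both b2 and b1), so the proposed strategy is not optimal.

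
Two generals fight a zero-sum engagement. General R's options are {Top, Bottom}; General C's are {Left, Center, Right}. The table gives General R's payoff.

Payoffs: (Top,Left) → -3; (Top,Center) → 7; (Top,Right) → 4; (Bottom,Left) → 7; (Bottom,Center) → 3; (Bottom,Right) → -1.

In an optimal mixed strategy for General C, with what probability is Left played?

Row minima: Top → -3, Bottom → -1; maximin = -1.
Column maxima: Left → 7, Center → 7, Right → 4; minimax = 4.
-1 ≠ 4, so there is no saddle point; optimal play is mixed.
Center is strictly dominated by Right (it gives General R strictly more in every row), so General C never plays it.
On the remaining 2×2 (Top, Bottom vs Left, Right):
Let General R play Top with probability p. Expected payoff against Left: (-3)p + 7(1−p) = −10p + 7; against Right: 4p + (-1)(1−p) = 5p − 1.
Setting these equal: −10p + 7 = 5p − 1 ⇒ −15p = -8 ⇒ p = 8/15, and the value is (-10)·(8/15) + 7 = 5/3.
For General C: with q = P(Left), equating Top's and Bottom's payoffs gives −7q + 4 = 8q − 1 ⇒ q = 1/3.

1/3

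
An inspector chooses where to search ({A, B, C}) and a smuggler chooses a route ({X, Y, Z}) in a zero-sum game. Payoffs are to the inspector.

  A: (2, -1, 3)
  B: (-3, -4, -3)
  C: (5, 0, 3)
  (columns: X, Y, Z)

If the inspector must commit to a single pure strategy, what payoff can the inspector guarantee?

0

Row minima: A → -1, B → -4, C → 0.
The best of these is 0.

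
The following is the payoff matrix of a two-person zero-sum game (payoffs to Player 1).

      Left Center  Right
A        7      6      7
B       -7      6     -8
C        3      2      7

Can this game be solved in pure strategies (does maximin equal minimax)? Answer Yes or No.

Yes

Row minima: A → 6, B → -8, C → 2; maximin = 6.
Column maxima: Left → 7, Center → 6, Right → 7; minimax = 6.
maximin = minimax = 6, so a saddle point exists.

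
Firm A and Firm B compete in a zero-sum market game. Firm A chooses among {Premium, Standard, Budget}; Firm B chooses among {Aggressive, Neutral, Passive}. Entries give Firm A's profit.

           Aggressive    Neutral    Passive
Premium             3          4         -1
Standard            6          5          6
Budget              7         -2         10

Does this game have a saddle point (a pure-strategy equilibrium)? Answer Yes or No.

Yes

Row minima: Premium → -1, Standard → 5, Budget → -2; maximin = 5.
Column maxima: Aggressive → 7, Neutral → 5, Passive → 10; minimax = 5.
maximin = minimax = 5, so a saddle point exists.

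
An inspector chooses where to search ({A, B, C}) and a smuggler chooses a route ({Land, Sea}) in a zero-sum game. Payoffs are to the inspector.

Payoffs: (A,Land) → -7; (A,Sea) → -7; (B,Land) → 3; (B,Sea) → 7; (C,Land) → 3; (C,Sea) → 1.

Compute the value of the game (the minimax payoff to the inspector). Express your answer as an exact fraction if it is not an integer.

3

Row minima: A → -7, B → 3, C → 1; maximin = 3.
Column maxima: Land → 3, Sea → 7; minimax = 3.
Since maximin = minimax = 3, there is a saddle point and the value is 3.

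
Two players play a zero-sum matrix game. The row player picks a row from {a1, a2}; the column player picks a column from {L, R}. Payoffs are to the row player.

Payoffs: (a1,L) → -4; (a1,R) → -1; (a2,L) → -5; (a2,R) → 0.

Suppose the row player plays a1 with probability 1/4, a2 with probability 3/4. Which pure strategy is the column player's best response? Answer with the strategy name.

L

If the column player plays L, the row player's expected payoff is (1/4)·(-4) + (3/4)·(-5) = -19/4.
If the column player plays R, the row player's expected payoff is (1/4)·(-1) + (3/4)·0 = -1/4.
The column player minimizes the row player's payoff; the smallest is -19/4, so the best response is L.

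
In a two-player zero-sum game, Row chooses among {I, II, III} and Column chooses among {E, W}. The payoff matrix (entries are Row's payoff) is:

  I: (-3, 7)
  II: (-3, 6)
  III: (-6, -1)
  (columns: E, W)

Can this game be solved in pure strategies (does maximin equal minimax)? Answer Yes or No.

Row minima: I → -3, II → -3, III → -6; maximin = -3.
Column maxima: E → -3, W → 7; minimax = -3.
maximin = minimax = -3, so a saddle point exists.

Yes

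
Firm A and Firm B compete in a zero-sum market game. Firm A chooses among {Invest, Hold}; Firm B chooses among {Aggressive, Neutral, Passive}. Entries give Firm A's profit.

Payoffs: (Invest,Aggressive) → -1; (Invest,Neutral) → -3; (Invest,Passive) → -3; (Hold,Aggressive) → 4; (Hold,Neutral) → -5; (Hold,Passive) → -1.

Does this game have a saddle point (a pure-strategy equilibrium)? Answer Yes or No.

Yes

Row minima: Invest → -3, Hold → -5; maximin = -3.
Column maxima: Aggressive → 4, Neutral → -3, Passive → -1; minimax = -3.
maximin = minimax = -3, so a saddle point exists.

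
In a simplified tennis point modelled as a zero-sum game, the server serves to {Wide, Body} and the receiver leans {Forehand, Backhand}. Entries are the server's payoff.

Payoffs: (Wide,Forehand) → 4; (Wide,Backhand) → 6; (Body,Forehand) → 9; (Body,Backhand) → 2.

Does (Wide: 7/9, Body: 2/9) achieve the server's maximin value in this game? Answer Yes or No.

Yes

Against Forehand this mix gives (7/9)·4 + (2/9)·9 = 46/9.
Against Backhand this mix gives (7/9)·6 + (2/9)·2 = 46/9.
All of the receiver's active replies (Forehand, Backhand) yield 46/9, and no column does worse for the server. The mix makes the receiver indifferent and guarantees 46/9, so it is optimal.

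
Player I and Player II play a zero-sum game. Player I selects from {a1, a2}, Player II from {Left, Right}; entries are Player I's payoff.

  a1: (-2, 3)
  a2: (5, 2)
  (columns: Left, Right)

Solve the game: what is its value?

Row minima: a1 → -2, a2 → 2; maximin = 2.
Column maxima: Left → 5, Right → 3; minimax = 3.
2 ≠ 3, so there is no saddle point; optimal play is mixed.
Let Player I play a1 with probability p. Expected payoff against Left: (-2)p + 5(1−p) = −7p + 5; against Right: 3p + 2(1−p) = p + 2.
Setting these equal: −7p + 5 = p + 2 ⇒ −8p = -3 ⇒ p = 3/8, and the value is (-7)·(3/8) + 5 = 19/8.
For Player II: with q = P(Left), equating a1's and a2's payoffs gives −5q + 3 = 3q + 2 ⇒ q = 1/8.

19/8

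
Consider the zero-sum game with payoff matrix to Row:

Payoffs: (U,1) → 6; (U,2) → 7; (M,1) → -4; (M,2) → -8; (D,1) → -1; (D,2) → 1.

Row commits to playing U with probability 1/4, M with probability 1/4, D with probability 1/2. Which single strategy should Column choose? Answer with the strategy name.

1

If Column plays 1, Row's expected payoff is (1/4)·6 + (1/4)·(-4) + (1/2)·(-1) = 0.
If Column plays 2, Row's expected payoff is (1/4)·7 + (1/4)·(-8) + (1/2)·1 = 1/4.
Column minimizes Row's payoff; the smallest is 0, so the best response is 1.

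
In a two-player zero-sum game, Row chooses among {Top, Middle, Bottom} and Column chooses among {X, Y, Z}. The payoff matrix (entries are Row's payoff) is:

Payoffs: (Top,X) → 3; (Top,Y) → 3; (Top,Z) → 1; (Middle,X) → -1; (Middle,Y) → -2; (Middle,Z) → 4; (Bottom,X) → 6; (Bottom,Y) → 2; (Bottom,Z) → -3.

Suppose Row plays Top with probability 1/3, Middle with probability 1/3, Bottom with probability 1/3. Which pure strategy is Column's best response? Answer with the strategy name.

If Column plays X, Row's expected payoff is (1/3)·3 + (1/3)·(-1) + (1/3)·6 = 8/3.
If Column plays Y, Row's expected payoff is (1/3)·3 + (1/3)·(-2) + (1/3)·2 = 1.
If Column plays Z, Row's expected payoff is (1/3)·1 + (1/3)·4 + (1/3)·(-3) = 2/3.
Column minimizes Row's payoff; the smallest is 2/3, so the best response is Z.

Z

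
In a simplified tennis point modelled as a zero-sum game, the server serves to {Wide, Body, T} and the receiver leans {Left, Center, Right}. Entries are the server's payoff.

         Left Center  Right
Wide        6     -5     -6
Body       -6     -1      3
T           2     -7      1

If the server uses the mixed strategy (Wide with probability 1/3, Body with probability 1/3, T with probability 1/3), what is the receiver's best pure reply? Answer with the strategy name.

Center

If the receiver plays Left, the server's expected payoff is (1/3)·6 + (1/3)·(-6) + (1/3)·2 = 2/3.
If the receiver plays Center, the server's expected payoff is (1/3)·(-5) + (1/3)·(-1) + (1/3)·(-7) = -13/3.
If the receiver plays Right, the server's expected payoff is (1/3)·(-6) + (1/3)·3 + (1/3)·1 = -2/3.
The receiver minimizes the server's payoff; the smallest is -13/3, so the best response is Center.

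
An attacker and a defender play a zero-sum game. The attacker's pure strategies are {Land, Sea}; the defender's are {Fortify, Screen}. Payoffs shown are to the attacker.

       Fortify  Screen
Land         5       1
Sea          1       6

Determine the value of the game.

Row minima: Land → 1, Sea → 1; maximin = 1.
Column maxima: Fortify → 5, Screen → 6; minimax = 5.
1 ≠ 5, so there is no saddle point; optimal play is mixed.
Let the attacker play Land with probability p. Expected payoff against Fortify: 5p + 1(1−p) = 4p + 1; against Screen: 1p + 6(1−p) = −5p + 6.
Setting these equal: 4p + 1 = −5p + 6 ⇒ 9p = 5 ⇒ p = 5/9, and the value is (4)·(5/9) + 1 = 29/9.
For the defender: with q = P(Fortify), equating Land's and Sea's payoffs gives 4q + 1 = −5q + 6 ⇒ q = 5/9.

29/9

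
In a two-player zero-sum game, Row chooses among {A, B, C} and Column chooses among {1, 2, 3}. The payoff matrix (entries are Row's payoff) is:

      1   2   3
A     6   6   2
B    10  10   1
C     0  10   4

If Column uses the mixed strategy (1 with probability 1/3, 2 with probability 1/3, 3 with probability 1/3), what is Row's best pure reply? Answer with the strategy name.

Expected payoff of A: (1/3)·6 + (1/3)·6 + (1/3)·2 = 14/3.
Expected payoff of B: (1/3)·10 + (1/3)·10 + (1/3)·1 = 7.
Expected payoff of C: (1/3)·0 + (1/3)·10 + (1/3)·4 = 14/3.
The largest is 7, so Row's best response is B.

B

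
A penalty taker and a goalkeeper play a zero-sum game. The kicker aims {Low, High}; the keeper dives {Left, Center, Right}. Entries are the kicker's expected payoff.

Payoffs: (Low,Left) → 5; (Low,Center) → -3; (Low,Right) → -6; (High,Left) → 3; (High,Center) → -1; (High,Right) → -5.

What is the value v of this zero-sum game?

-5

Row minima: Low → -6, High → -5; maximin = -5.
Column maxima: Left → 5, Center → -1, Right → -5; minimax = -5.
Since maximin = minimax = -5, there is a saddle point and the value is -5.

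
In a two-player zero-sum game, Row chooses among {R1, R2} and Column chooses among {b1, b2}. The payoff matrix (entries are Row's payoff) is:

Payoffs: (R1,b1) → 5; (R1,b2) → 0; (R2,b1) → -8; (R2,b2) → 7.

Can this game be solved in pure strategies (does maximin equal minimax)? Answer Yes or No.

No

Row minima: R1 → 0, R2 → -8; maximin = 0.
Column maxima: b1 → 5, b2 → 7; minimax = 5.
0 ≠ 5, so no pure-strategy equilibrium exists.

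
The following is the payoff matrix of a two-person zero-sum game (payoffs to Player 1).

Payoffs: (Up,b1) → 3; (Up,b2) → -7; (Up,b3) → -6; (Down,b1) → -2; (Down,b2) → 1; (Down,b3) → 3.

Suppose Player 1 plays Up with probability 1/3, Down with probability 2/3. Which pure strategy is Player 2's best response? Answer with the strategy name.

If Player 2 plays b1, Player 1's expected payoff is (1/3)·3 + (2/3)·(-2) = -1/3.
If Player 2 plays b2, Player 1's expected payoff is (1/3)·(-7) + (2/3)·1 = -5/3.
If Player 2 plays b3, Player 1's expected payoff is (1/3)·(-6) + (2/3)·3 = 0.
Player 2 minimizes Player 1's payoff; the smallest is -5/3, so the best response is b2.

b2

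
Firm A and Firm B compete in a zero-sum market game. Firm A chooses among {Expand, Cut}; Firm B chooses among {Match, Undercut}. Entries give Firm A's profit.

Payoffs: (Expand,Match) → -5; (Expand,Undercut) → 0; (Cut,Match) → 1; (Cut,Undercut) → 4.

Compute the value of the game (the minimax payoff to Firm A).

1

Row minima: Expand → -5, Cut → 1; maximin = 1.
Column maxima: Match → 1, Undercut → 4; minimax = 1.
Since maximin = minimax = 1, there is a saddle point and the value is 1.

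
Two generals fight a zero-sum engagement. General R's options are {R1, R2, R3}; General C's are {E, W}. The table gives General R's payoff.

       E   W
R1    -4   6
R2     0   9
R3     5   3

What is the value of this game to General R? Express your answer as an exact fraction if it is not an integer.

45/11

Row minima: R1 → -4, R2 → 0, R3 → 3; maximin = 3.
Column maxima: E → 5, W → 9; minimax = 5.
3 ≠ 5, so there is no saddle point; optimal play is mixed.
R1 is strictly dominated by R2, so General R never plays it.
On the remaining 2×2 (R2, R3 vs E, W):
Let General R play R2 with probability p. Expected payoff against E: 0p + 5(1−p) = −5p + 5; against W: 9p + 3(1−p) = 6p + 3.
Setting these equal: −5p + 5 = 6p + 3 ⇒ −11p = -2 ⇒ p = 2/11, and the value is (-5)·(2/11) + 5 = 45/11.
For General C: with q = P(E), equating R2's and R3's payoffs gives −9q + 9 = 2q + 3 ⇒ q = 6/11.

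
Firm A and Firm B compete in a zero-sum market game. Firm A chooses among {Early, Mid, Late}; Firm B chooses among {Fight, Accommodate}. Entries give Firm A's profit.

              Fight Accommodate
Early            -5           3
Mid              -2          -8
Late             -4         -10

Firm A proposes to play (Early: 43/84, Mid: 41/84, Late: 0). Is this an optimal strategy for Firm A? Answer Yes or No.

Against Fight this mix gives (43/84)·(-5) + (41/84)·(-2) = -99/28.
Against Accommodate this mix gives (43/84)·3 + (41/84)·(-8) = -199/84.
Firm B will play Fight, holding Firm A to -99/28. Shifting weight toward the row that does better against Fight would raise this floor (the equalizing mix achieves -23/7 against both Fight and Accommodate), so the proposed strategy is not optimal.

No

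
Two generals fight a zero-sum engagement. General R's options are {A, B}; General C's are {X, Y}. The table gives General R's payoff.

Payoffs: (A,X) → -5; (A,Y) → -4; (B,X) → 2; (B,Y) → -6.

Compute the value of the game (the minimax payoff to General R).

Row minima: A → -5, B → -6; maximin = -5.
Column maxima: X → 2, Y → -4; minimax = -4.
-5 ≠ -4, so there is no saddle point; optimal play is mixed.
Let General R play A with probability p. Expected payoff against X: (-5)p + 2(1−p) = −7p + 2; against Y: (-4)p + (-6)(1−p) = 2p − 6.
Setting these equal: −7p + 2 = 2p − 6 ⇒ −9p = -8 ⇒ p = 8/9, and the value is (-7)·(8/9) + 2 = -38/9.
For General C: with q = P(X), equating A's and B's payoffs gives −q − 4 = 8q − 6 ⇒ q = 2/9.

-38/9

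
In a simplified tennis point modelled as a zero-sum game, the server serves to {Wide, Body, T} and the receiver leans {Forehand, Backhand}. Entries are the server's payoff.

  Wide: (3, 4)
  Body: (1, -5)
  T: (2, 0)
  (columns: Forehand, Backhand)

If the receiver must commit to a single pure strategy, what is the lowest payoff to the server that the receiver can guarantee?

3

Column maxima: Forehand → 3, Backhand → 4.
The smallest of these is 3.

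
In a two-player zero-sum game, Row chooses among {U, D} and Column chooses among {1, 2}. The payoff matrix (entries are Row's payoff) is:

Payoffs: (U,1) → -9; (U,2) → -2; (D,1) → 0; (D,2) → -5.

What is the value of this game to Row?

-15/4

Row minima: U → -9, D → -5; maximin = -5.
Column maxima: 1 → 0, 2 → -2; minimax = -2.
-5 ≠ -2, so there is no saddle point; optimal play is mixed.
Let Row play U with probability p. Expected payoff against 1: (-9)p + 0(1−p) = −9p; against 2: (-2)p + (-5)(1−p) = 3p − 5.
Setting these equal: −9p = 3p − 5 ⇒ −12p = -5 ⇒ p = 5/12, and the value is (-9)·(5/12) = -15/4.
For Column: with q = P(1), equating U's and D's payoffs gives −7q − 2 = 5q − 5 ⇒ q = 1/4.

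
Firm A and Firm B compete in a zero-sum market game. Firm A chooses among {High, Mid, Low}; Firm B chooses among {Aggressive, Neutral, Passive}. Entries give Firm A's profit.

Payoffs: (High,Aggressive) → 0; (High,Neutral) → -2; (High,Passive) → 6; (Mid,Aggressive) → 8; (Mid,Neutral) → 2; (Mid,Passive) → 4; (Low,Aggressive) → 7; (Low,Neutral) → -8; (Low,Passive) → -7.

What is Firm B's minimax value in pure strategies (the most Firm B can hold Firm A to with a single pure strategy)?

Column maxima: Aggressive → 8, Neutral → 2, Passive → 6.
The smallest of these is 2.

2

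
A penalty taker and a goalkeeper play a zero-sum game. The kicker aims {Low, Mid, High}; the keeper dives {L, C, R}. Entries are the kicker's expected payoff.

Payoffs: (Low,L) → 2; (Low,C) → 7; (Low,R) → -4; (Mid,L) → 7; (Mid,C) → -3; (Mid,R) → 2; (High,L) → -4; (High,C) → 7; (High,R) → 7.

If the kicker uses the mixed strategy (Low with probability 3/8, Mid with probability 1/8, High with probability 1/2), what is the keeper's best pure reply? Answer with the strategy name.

If the keeper plays L, the kicker's expected payoff is (3/8)·2 + (1/8)·7 + (1/2)·(-4) = -3/8.
If the keeper plays C, the kicker's expected payoff is (3/8)·7 + (1/8)·(-3) + (1/2)·7 = 23/4.
If the keeper plays R, the kicker's expected payoff is (3/8)·(-4) + (1/8)·2 + (1/2)·7 = 9/4.
The keeper minimizes the kicker's payoff; the smallest is -3/8, so the best response is L.

L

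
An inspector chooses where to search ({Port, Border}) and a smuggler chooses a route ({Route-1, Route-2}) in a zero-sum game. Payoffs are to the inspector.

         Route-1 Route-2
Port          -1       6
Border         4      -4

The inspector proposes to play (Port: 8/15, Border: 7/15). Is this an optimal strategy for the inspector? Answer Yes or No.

Against Route-1 this mix gives (8/15)·(-1) + (7/15)·4 = 4/3.
Against Route-2 this mix gives (8/15)·6 + (7/15)·(-4) = 4/3.
All of the smuggler's active replies (Route-1, Route-2) yield 4/3, and no column does worse for the inspector. The mix makes the smuggler indifferent and guarantees 4/3, so it is optimal.

Yes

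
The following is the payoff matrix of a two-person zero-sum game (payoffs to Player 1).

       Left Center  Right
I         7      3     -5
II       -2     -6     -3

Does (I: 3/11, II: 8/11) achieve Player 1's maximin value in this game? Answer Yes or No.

Against Left this mix gives (3/11)·7 + (8/11)·(-2) = 5/11.
Against Center this mix gives (3/11)·3 + (8/11)·(-6) = -39/11.
Against Right this mix gives (3/11)·(-5) + (8/11)·(-3) = -39/11.
All of Player 2's active replies (Center, Right) yield -39/11, and no column does worse for Player 1. The mix makes Player 2 indifferent and guarantees -39/11, so it is optimal.

Yes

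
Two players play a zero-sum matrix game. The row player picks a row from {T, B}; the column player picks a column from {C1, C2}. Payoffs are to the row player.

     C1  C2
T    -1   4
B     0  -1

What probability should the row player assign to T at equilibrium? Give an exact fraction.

Row minima: T → -1, B → -1; maximin = -1.
Column maxima: C1 → 0, C2 → 4; minimax = 0.
-1 ≠ 0, so there is no saddle point; optimal play is mixed.
Let the row player play T with probability p. Expected payoff against C1: (-1)p + 0(1−p) = −p; against C2: 4p + (-1)(1−p) = 5p − 1.
Setting these equal: −p = 5p − 1 ⇒ −6p = -1 ⇒ p = 1/6, and the value is (-1)·(1/6) = -1/6.
For the column player: with q = P(C1), equating T's and B's payoffs gives −5q + 4 = q − 1 ⇒ q = 5/6.

1/6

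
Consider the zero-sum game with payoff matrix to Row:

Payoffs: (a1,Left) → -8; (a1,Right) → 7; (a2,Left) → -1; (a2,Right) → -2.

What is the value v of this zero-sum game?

-23/16

Row minima: a1 → -8, a2 → -2; maximin = -2.
Column maxima: Left → -1, Right → 7; minimax = -1.
-2 ≠ -1, so there is no saddle point; optimal play is mixed.
Let Row play a1 with probability p. Expected payoff against Left: (-8)p + (-1)(1−p) = −7p − 1; against Right: 7p + (-2)(1−p) = 9p − 2.
Setting these equal: −7p − 1 = 9p − 2 ⇒ −16p = -1 ⇒ p = 1/16, and the value is (-7)·(1/16) − 1 = -23/16.
For Column: with q = P(Left), equating a1's and a2's payoffs gives −15q + 7 = q − 2 ⇒ q = 9/16.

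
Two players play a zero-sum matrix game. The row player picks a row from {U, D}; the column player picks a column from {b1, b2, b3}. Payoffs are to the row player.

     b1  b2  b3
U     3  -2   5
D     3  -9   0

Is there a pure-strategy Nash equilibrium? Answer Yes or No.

Row minima: U → -2, D → -9; maximin = -2.
Column maxima: b1 → 3, b2 → -2, b3 → 5; minimax = -2.
maximin = minimax = -2, so a saddle point exists.

Yes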